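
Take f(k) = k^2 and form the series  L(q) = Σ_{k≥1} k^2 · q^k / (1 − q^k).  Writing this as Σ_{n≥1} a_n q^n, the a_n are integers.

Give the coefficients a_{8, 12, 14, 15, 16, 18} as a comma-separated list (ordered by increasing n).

85, 210, 250, 260, 341, 455

d|8:{8,4,2,1}  Σf=64+16+4+1=85
q^12  k|12↦f(k): 12:144 6:36 4:16 3:9 2:4 1:1  a_12=210
n=14: 1·14 2·7 7·2 14·1  f→[1+4+49+196]=250
n=15: 1·15 3·5 5·3 15·1  f→[1+9+25+225]=260
q^16  k|16↦f(k): 1:1 2:4 4:16 8:64 16:256  a_16=341
[q^18] f(1)=1,f(2)=4,f(3)=9,f(6)=36,f(9)=81,f(18)=324 ⇒ 455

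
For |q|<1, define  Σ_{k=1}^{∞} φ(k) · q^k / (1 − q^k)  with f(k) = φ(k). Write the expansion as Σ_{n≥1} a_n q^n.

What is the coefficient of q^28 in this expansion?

[q^28] φ(28)=12,φ(14)=6,φ(7)=6,φ(4)=2,φ(2)=1,φ(1)=1 ⇒ 28

a_28 = 28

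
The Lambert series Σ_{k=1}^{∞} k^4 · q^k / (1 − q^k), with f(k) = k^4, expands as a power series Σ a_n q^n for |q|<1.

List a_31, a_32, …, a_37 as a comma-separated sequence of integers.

923522, 1118481, 1200644, 1419874, 1503652, 1813539, 1874162

d|31:{31,1}  Σf=923521+1=923522
d|32:{1,2,4,8,16,32}  Σf=1+16+256+4096+65536+1048576=1118481
d|33:{33,11,3,1}  Σf=1185921+14641+81+1=1200644
n=34: 1·34 2·17 17·2 34·1  f→[1+16+83521+1336336]=1419874
[q^35] f(1)=1,f(5)=625,f(7)=2401,f(35)=1500625 ⇒ 1503652
d|36:{36,18,12,9,6,4,3,2,1}  Σf=1679616+104976+20736+6561+1296+256+81+16+1=1813539
q^37  k|37↦f(k): 1:1 37:1874161  a_37=1874162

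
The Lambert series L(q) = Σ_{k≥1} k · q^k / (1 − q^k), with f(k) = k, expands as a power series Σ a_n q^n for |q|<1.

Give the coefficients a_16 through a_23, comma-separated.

n=16: 1·16 2·8 4·4 8·2 16·1  f→[1+2+4+8+16]=31
[q^17] f(1)=1,f(17)=17 ⇒ 18
q^18  k|18↦f(k): 1:1 2:2 3:3 6:6 9:9 18:18  a_18=39
q^19  k|19↦f(k): 19:19 1:1  a_19=20
q^20  k|20↦f(k): 1:1 2:2 4:4 5:5 10:10 20:20  a_20=42
q^21  k|21↦f(k): 1:1 3:3 7:7 21:21  a_21=32
n=22: 22·1 11·2 2·11 1·22  f→[22+11+2+1]=36
n=23: 23·1 1·23  f→[23+1]=24

31, 18, 39, 20, 42, 32, 36, 24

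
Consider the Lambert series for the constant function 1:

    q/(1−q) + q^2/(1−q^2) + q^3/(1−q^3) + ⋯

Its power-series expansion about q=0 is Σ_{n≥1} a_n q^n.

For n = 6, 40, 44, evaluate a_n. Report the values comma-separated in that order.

4, 8, 6

[q^6] f(6)=1,f(3)=1,f(2)=1,f(1)=1 ⇒ 4
q^40  k|40↦f(k): 40:1 20:1 10:1 8:1 5:1 4:1 2:1 1:1  a_40=8
d|44:{44,22,11,4,2,1}  Σf=1+1+1+1+1+1=6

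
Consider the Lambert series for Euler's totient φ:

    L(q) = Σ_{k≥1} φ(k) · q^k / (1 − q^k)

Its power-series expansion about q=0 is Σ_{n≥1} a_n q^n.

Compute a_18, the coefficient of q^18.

d|18:{1,2,3,6,9,18}  Σφ=1+1+2+2+6+6=18

a_18 = 18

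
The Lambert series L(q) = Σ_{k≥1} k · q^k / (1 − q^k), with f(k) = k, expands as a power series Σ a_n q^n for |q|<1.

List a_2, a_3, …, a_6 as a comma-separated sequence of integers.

n=2: 1·2 2·1  f→[1+2]=3
q^3  k|3↦f(k): 3:3 1:1  a_3=4
n=4: 4·1 2·2 1·4  f→[4+2+1]=7
d|5:{1,5}  Σf=1+5=6
d|6:{1,2,3,6}  Σf=1+2+3+6=12

3, 4, 7, 6, 12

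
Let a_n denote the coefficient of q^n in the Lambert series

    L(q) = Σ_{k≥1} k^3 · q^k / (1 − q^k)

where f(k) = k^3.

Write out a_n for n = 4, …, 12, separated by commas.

73, 126, 252, 344, 585, 757, 1134, 1332, 2044

[q^4] f(4)=64,f(2)=8,f(1)=1 ⇒ 73
[q^5] f(5)=125,f(1)=1 ⇒ 126
d|6:{1,2,3,6}  Σf=1+8+27+216=252
q^7  k|7↦f(k): 7:343 1:1  a_7=344
q^8  k|8↦f(k): 1:1 2:8 4:64 8:512  a_8=585
d|9:{1,3,9}  Σf=1+27+729=757
[q^10] f(10)=1000,f(5)=125,f(2)=8,f(1)=1 ⇒ 1134
q^11  k|11↦f(k): 1:1 11:1331  a_11=1332
[q^12] f(12)=1728,f(6)=216,f(4)=64,f(3)=27,f(2)=8,f(1)=1 ⇒ 2044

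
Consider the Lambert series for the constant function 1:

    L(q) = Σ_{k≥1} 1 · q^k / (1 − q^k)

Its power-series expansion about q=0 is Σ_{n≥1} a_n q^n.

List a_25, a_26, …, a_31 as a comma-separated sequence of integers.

d|25:{1,5,25}  Σf=1+1+1=3
d|26:{26,13,2,1}  Σf=1+1+1+1=4
n=27: 27·1 9·3 3·9 1·27  f→[1+1+1+1]=4
[q^28] f(28)=1,f(14)=1,f(7)=1,f(4)=1,f(2)=1,f(1)=1 ⇒ 6
n=29: 29·1 1·29  f→[1+1]=2
q^30  k|30↦f(k): 1:1 2:1 3:1 5:1 6:1 10:1 15:1 30:1  a_30=8
q^31  k|31↦f(k): 1:1 31:1  a_31=2

3, 4, 4, 6, 2, 8, 2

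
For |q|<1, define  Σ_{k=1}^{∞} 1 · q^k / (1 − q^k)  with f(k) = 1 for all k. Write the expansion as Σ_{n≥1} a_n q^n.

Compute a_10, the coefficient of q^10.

q^10  k|10↦f(k): 10:1 5:1 2:1 1:1  a_10=4

a_10 = 4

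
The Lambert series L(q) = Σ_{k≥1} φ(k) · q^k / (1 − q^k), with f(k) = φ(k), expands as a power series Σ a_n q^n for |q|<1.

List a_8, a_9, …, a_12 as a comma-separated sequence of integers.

d|8:{8,4,2,1}  Σφ=4+2+1+1=8
q^9  k|9↦φ(k): 1:1 3:2 9:6  a_9=9
d|10:{1,2,5,10}  Σφ=1+1+4+4=10
q^11  k|11↦φ(k): 11:10 1:1  a_11=11
[q^12] φ(1)=1,φ(2)=1,φ(3)=2,φ(4)=2,φ(6)=2,φ(12)=4 ⇒ 12

8, 9, 10, 11, 12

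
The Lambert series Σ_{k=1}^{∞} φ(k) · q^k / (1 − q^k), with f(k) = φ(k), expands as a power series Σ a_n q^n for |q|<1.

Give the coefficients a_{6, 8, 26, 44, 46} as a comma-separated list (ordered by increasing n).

n=6: 1·6 2·3 3·2 6·1  φ→[1+1+2+2]=6
d|8:{1,2,4,8}  Σφ=1+1+2+4=8
d|26:{26,13,2,1}  Σφ=12+12+1+1=26
d|44:{44,22,11,4,2,1}  Σφ=20+10+10+2+1+1=44
q^46  k|46↦φ(k): 46:22 23:22 2:1 1:1  a_46=46

6, 8, 26, 44, 46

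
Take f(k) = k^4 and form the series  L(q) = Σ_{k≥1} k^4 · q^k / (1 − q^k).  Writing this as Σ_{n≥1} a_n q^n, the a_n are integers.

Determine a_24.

q^24  k|24↦f(k): 1:1 2:16 3:81 4:256 6:1296 8:4096 12:20736 24:331776  a_24=358258

a_24 = 358258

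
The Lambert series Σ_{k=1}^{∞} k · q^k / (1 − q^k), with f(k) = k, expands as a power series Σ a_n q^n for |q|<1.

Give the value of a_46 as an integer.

[q^46] f(46)=46,f(23)=23,f(2)=2,f(1)=1 ⇒ 72

a_46 = 72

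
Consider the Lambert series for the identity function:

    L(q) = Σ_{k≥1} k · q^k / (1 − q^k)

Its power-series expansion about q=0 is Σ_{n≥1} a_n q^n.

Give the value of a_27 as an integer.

[q^27] f(27)=27,f(9)=9,f(3)=3,f(1)=1 ⇒ 40

a_27 = 40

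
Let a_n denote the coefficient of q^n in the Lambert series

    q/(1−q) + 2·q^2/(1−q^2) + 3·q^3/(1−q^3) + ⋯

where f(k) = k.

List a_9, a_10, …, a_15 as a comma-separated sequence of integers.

[q^9] f(1)=1,f(3)=3,f(9)=9 ⇒ 13
d|10:{10,5,2,1}  Σf=10+5+2+1=18
d|11:{1,11}  Σf=1+11=12
n=12: 12·1 6·2 4·3 3·4 2·6 1·12  f→[12+6+4+3+2+1]=28
q^13  k|13↦f(k): 1:1 13:13  a_13=14
q^14  k|14↦f(k): 1:1 2:2 7:7 14:14  a_14=24
q^15  k|15↦f(k): 1:1 3:3 5:5 15:15  a_15=24

13, 18, 12, 28, 14, 24, 24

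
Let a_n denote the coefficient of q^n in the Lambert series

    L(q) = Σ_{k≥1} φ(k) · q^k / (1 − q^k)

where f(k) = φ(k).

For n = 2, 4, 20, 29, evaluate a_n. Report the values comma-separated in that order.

[q^2] φ(1)=1,φ(2)=1 ⇒ 2
q^4  k|4↦φ(k): 1:1 2:1 4:2  a_4=4
d|20:{1,2,4,5,10,20}  Σφ=1+1+2+4+4+8=20
[q^29] φ(29)=28,φ(1)=1 ⇒ 29

2, 4, 20, 29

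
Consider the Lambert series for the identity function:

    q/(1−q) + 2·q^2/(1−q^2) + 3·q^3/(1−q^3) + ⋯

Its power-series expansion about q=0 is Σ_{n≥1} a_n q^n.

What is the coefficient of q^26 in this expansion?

a_26 = 42

n=26: 1·26 2·13 13·2 26·1  f→[1+2+13+26]=42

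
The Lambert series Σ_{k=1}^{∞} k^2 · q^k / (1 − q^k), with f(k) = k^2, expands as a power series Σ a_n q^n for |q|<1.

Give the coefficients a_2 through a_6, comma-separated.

q^2  k|2↦f(k): 2:4 1:1  a_2=5
q^3  k|3↦f(k): 3:9 1:1  a_3=10
[q^4] f(1)=1,f(2)=4,f(4)=16 ⇒ 21
[q^5] f(5)=25,f(1)=1 ⇒ 26
n=6: 1·6 2·3 3·2 6·1  f→[1+4+9+36]=50

5, 10, 21, 26, 50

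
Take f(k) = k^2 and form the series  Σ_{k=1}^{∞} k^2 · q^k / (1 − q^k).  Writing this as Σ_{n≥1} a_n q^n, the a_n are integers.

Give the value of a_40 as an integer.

d|40:{40,20,10,8,5,4,2,1}  Σf=1600+400+100+64+25+16+4+1=2210

a_40 = 2210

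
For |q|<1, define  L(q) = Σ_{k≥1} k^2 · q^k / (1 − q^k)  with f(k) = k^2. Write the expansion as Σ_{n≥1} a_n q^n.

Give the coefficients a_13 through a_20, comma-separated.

[q^13] f(1)=1,f(13)=169 ⇒ 170
[q^14] f(14)=196,f(7)=49,f(2)=4,f(1)=1 ⇒ 250
d|15:{15,5,3,1}  Σf=225+25+9+1=260
[q^16] f(1)=1,f(2)=4,f(4)=16,f(8)=64,f(16)=256 ⇒ 341
d|17:{1,17}  Σf=1+289=290
d|18:{18,9,6,3,2,1}  Σf=324+81+36+9+4+1=455
d|19:{19,1}  Σf=361+1=362
n=20: 20·1 10·2 5·4 4·5 2·10 1·20  f→[400+100+25+16+4+1]=546

170, 250, 260, 341, 290, 455, 362, 546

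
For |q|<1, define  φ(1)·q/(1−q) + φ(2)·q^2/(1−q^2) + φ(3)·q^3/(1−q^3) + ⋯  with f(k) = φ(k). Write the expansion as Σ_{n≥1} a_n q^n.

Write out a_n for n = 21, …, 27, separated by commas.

[q^21] φ(1)=1,φ(3)=2,φ(7)=6,φ(21)=12 ⇒ 21
q^22  k|22↦φ(k): 22:10 11:10 2:1 1:1  a_22=22
[q^23] φ(23)=22,φ(1)=1 ⇒ 23
[q^24] φ(24)=8,φ(12)=4,φ(8)=4,φ(6)=2,φ(4)=2,φ(3)=2,φ(2)=1,φ(1)=1 ⇒ 24
d|25:{25,5,1}  Σφ=20+4+1=25
q^26  k|26↦φ(k): 1:1 2:1 13:12 26:12  a_26=26
n=27: 27·1 9·3 3·9 1·27  φ→[18+6+2+1]=27

21, 22, 23, 24, 25, 26, 27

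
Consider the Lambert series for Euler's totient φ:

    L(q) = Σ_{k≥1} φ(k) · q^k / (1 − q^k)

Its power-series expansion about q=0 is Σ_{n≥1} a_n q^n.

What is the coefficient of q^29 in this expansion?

d|29:{29,1}  Σφ=28+1=29

a_29 = 29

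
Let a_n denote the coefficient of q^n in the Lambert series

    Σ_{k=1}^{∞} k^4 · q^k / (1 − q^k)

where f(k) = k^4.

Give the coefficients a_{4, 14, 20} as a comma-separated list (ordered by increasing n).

273, 40834, 170898

q^4  k|4↦f(k): 1:1 2:16 4:256  a_4=273
d|14:{14,7,2,1}  Σf=38416+2401+16+1=40834
q^20  k|20↦f(k): 20:160000 10:10000 5:625 4:256 2:16 1:1  a_20=170898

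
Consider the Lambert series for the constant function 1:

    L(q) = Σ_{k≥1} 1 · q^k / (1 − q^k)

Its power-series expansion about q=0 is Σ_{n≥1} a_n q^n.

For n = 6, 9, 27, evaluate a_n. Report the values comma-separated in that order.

[q^6] f(6)=1,f(3)=1,f(2)=1,f(1)=1 ⇒ 4
q^9  k|9↦f(k): 9:1 3:1 1:1  a_9=3
n=27: 27·1 9·3 3·9 1·27  f→[1+1+1+1]=4

4, 3, 4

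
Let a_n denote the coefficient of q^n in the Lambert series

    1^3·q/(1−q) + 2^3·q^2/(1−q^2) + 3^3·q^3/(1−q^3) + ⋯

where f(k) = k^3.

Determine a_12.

[q^12] f(12)=1728,f(6)=216,f(4)=64,f(3)=27,f(2)=8,f(1)=1 ⇒ 2044

a_12 = 2044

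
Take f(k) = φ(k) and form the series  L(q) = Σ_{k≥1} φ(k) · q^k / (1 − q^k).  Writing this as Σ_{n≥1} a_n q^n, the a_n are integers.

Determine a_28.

q^28  k|28↦φ(k): 1:1 2:1 4:2 7:6 14:6 28:12  a_28=28

a_28 = 28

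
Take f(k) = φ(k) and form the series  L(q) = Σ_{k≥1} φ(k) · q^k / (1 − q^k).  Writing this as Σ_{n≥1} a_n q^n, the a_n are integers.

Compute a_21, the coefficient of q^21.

d|21:{21,7,3,1}  Σφ=12+6+2+1=21

a_21 = 21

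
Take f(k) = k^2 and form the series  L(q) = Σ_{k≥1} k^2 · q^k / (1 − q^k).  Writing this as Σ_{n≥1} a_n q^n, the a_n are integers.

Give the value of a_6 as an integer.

[q^6] f(6)=36,f(3)=9,f(2)=4,f(1)=1 ⇒ 50

a_6 = 50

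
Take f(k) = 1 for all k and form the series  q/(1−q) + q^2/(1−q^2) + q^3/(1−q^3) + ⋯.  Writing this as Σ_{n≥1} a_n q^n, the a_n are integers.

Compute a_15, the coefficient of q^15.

q^15  k|15↦f(k): 15:1 5:1 3:1 1:1  a_15=4

a_15 = 4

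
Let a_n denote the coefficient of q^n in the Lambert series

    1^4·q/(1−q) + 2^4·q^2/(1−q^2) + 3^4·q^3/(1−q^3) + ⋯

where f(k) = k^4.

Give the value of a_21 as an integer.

a_21 = 196964

q^21  k|21↦f(k): 1:1 3:81 7:2401 21:194481  a_21=196964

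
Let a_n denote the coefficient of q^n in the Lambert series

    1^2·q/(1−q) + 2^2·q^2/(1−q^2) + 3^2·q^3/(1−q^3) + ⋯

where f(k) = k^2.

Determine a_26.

[q^26] f(26)=676,f(13)=169,f(2)=4,f(1)=1 ⇒ 850

a_26 = 850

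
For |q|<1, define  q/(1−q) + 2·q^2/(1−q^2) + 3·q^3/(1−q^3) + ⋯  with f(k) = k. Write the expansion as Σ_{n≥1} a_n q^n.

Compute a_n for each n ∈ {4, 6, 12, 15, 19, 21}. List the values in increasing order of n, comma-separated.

7, 12, 28, 24, 20, 32

[q^4] f(4)=4,f(2)=2,f(1)=1 ⇒ 7
q^6  k|6↦f(k): 6:6 3:3 2:2 1:1  a_6=12
[q^12] f(12)=12,f(6)=6,f(4)=4,f(3)=3,f(2)=2,f(1)=1 ⇒ 28
n=15: 15·1 5·3 3·5 1·15  f→[15+5+3+1]=24
d|19:{1,19}  Σf=1+19=20
q^21  k|21↦f(k): 1:1 3:3 7:7 21:21  a_21=32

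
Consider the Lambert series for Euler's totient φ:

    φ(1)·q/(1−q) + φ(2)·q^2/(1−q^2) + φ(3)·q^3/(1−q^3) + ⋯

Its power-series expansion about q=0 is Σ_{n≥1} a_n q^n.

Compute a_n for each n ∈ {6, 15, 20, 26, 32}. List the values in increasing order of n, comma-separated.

[q^6] φ(1)=1,φ(2)=1,φ(3)=2,φ(6)=2 ⇒ 6
q^15  k|15↦φ(k): 1:1 3:2 5:4 15:8  a_15=15
q^20  k|20↦φ(k): 1:1 2:1 4:2 5:4 10:4 20:8  a_20=20
q^26  k|26↦φ(k): 1:1 2:1 13:12 26:12  a_26=26
d|32:{1,2,4,8,16,32}  Σφ=1+1+2+4+8+16=32

6, 15, 20, 26, 32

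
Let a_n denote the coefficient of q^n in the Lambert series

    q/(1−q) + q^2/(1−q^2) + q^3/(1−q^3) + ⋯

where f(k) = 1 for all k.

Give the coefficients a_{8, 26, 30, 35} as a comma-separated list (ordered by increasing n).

4, 4, 8, 4

[q^8] f(8)=1,f(4)=1,f(2)=1,f(1)=1 ⇒ 4
d|26:{1,2,13,26}  Σf=1+1+1+1=4
[q^30] f(1)=1,f(2)=1,f(3)=1,f(5)=1,f(6)=1,f(10)=1,f(15)=1,f(30)=1 ⇒ 8
d|35:{1,5,7,35}  Σf=1+1+1+1=4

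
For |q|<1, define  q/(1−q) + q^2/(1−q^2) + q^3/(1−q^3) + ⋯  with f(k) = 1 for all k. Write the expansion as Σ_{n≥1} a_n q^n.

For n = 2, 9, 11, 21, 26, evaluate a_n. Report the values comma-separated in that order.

2, 3, 2, 4, 4

q^2  k|2↦f(k): 1:1 2:1  a_2=2
n=9: 9·1 3·3 1·9  f→[1+1+1]=3
q^11  k|11↦f(k): 1:1 11:1  a_11=2
q^21  k|21↦f(k): 1:1 3:1 7:1 21:1  a_21=4
n=26: 26·1 13·2 2·13 1·26  f→[1+1+1+1]=4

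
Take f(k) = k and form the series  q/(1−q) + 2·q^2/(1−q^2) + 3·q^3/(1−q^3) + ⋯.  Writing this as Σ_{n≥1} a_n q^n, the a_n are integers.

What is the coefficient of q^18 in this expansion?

a_18 = 39

d|18:{1,2,3,6,9,18}  Σf=1+2+3+6+9+18=39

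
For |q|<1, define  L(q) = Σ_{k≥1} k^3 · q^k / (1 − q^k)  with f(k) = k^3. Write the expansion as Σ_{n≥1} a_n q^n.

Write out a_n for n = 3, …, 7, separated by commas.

28, 73, 126, 252, 344

d|3:{3,1}  Σf=27+1=28
[q^4] f(4)=64,f(2)=8,f(1)=1 ⇒ 73
n=5: 5·1 1·5  f→[125+1]=126
[q^6] f(6)=216,f(3)=27,f(2)=8,f(1)=1 ⇒ 252
[q^7] f(1)=1,f(7)=343 ⇒ 344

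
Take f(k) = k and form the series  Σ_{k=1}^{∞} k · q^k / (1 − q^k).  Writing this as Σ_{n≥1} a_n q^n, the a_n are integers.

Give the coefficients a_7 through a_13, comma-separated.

8, 15, 13, 18, 12, 28, 14

n=7: 1·7 7·1  f→[1+7]=8
d|8:{1,2,4,8}  Σf=1+2+4+8=15
q^9  k|9↦f(k): 1:1 3:3 9:9  a_9=13
d|10:{1,2,5,10}  Σf=1+2+5+10=18
[q^11] f(11)=11,f(1)=1 ⇒ 12
q^12  k|12↦f(k): 1:1 2:2 3:3 4:4 6:6 12:12  a_12=28
d|13:{13,1}  Σf=13+1=14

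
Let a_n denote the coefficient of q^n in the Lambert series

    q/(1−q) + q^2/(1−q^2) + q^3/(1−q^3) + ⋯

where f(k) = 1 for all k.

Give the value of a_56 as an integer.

d|56:{56,28,14,8,7,4,2,1}  Σf=1+1+1+1+1+1+1+1=8

a_56 = 8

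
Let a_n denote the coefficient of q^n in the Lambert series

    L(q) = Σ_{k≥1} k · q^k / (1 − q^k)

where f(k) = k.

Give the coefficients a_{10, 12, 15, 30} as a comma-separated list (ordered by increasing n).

[q^10] f(10)=10,f(5)=5,f(2)=2,f(1)=1 ⇒ 18
n=12: 12·1 6·2 4·3 3·4 2·6 1·12  f→[12+6+4+3+2+1]=28
n=15: 1·15 3·5 5·3 15·1  f→[1+3+5+15]=24
d|30:{1,2,3,5,6,10,15,30}  Σf=1+2+3+5+6+10+15+30=72

18, 28, 24, 72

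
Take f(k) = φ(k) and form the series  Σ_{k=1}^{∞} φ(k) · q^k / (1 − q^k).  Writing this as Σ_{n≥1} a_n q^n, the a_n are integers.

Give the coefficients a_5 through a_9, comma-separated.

d|5:{1,5}  Σφ=1+4=5
q^6  k|6↦φ(k): 1:1 2:1 3:2 6:2  a_6=6
d|7:{7,1}  Σφ=6+1=7
n=8: 8·1 4·2 2·4 1·8  φ→[4+2+1+1]=8
q^9  k|9↦φ(k): 1:1 3:2 9:6  a_9=9

5, 6, 7, 8, 9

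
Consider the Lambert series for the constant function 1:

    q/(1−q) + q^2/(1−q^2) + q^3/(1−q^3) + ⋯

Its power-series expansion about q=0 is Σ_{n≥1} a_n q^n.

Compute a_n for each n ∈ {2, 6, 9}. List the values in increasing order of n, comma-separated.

2, 4, 3

d|2:{1,2}  Σf=1+1=2
q^6  k|6↦f(k): 1:1 2:1 3:1 6:1  a_6=4
q^9  k|9↦f(k): 9:1 3:1 1:1  a_9=3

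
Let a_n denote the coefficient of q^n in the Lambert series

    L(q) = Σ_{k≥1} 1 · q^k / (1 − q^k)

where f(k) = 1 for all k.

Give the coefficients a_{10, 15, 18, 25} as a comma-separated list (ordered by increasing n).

[q^10] f(10)=1,f(5)=1,f(2)=1,f(1)=1 ⇒ 4
d|15:{1,3,5,15}  Σf=1+1+1+1=4
q^18  k|18↦f(k): 18:1 9:1 6:1 3:1 2:1 1:1  a_18=6
n=25: 25·1 5·5 1·25  f→[1+1+1]=3

4, 4, 6, 3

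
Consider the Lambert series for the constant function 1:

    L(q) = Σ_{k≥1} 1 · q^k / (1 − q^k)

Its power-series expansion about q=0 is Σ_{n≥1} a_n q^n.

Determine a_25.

a_25 = 3

q^25  k|25↦f(k): 25:1 5:1 1:1  a_25=3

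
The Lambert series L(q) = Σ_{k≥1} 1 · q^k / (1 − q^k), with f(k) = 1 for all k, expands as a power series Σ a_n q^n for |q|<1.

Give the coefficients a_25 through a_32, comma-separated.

3, 4, 4, 6, 2, 8, 2, 6

[q^25] f(25)=1,f(5)=1,f(1)=1 ⇒ 3
[q^26] f(1)=1,f(2)=1,f(13)=1,f(26)=1 ⇒ 4
n=27: 27·1 9·3 3·9 1·27  f→[1+1+1+1]=4
q^28  k|28↦f(k): 28:1 14:1 7:1 4:1 2:1 1:1  a_28=6
n=29: 29·1 1·29  f→[1+1]=2
d|30:{30,15,10,6,5,3,2,1}  Σf=1+1+1+1+1+1+1+1=8
n=31: 31·1 1·31  f→[1+1]=2
n=32: 1·32 2·16 4·8 8·4 16·2 32·1  f→[1+1+1+1+1+1]=6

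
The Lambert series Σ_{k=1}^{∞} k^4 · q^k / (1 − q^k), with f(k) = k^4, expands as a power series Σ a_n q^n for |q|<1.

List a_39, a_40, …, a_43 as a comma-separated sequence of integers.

q^39  k|39↦f(k): 1:1 3:81 13:28561 39:2313441  a_39=2342084
n=40: 40·1 20·2 10·4 8·5 5·8 4·10 2·20 1·40  f→[2560000+160000+10000+4096+625+256+16+1]=2734994
d|41:{1,41}  Σf=1+2825761=2825762
q^42  k|42↦f(k): 42:3111696 21:194481 14:38416 7:2401 6:1296 3:81 2:16 1:1  a_42=3348388
d|43:{1,43}  Σf=1+3418801=3418802

2342084, 2734994, 2825762, 3348388, 3418802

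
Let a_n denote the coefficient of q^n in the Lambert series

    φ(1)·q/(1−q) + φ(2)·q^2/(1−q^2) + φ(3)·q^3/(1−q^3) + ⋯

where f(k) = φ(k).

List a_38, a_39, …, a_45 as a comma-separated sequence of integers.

q^38  k|38↦φ(k): 38:18 19:18 2:1 1:1  a_38=38
q^39  k|39↦φ(k): 39:24 13:12 3:2 1:1  a_39=39
n=40: 1·40 2·20 4·10 5·8 8·5 10·4 20·2 40·1  φ→[1+1+2+4+4+4+8+16]=40
n=41: 1·41 41·1  φ→[1+40]=41
d|42:{42,21,14,7,6,3,2,1}  Σφ=12+12+6+6+2+2+1+1=42
q^43  k|43↦φ(k): 43:42 1:1  a_43=43
q^44  k|44↦φ(k): 1:1 2:1 4:2 11:10 22:10 44:20  a_44=44
n=45: 45·1 15·3 9·5 5·9 3·15 1·45  φ→[24+8+6+4+2+1]=45

38, 39, 40, 41, 42, 43, 44, 45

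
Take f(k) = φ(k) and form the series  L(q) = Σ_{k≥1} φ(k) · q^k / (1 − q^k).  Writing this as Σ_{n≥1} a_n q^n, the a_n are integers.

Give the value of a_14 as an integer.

[q^14] φ(1)=1,φ(2)=1,φ(7)=6,φ(14)=6 ⇒ 14

a_14 = 14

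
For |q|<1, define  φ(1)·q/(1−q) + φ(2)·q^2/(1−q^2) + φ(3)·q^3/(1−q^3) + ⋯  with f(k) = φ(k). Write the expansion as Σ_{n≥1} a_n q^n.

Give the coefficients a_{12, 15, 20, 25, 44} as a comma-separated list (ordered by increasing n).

d|12:{12,6,4,3,2,1}  Σφ=4+2+2+2+1+1=12
d|15:{15,5,3,1}  Σφ=8+4+2+1=15
d|20:{20,10,5,4,2,1}  Σφ=8+4+4+2+1+1=20
q^25  k|25↦φ(k): 1:1 5:4 25:20  a_25=25
d|44:{1,2,4,11,22,44}  Σφ=1+1+2+10+10+20=44

12, 15, 20, 25, 44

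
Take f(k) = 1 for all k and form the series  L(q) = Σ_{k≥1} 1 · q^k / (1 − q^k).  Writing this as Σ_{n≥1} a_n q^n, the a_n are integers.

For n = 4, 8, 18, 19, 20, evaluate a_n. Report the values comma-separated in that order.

[q^4] f(1)=1,f(2)=1,f(4)=1 ⇒ 3
q^8  k|8↦f(k): 1:1 2:1 4:1 8:1  a_8=4
[q^18] f(18)=1,f(9)=1,f(6)=1,f(3)=1,f(2)=1,f(1)=1 ⇒ 6
n=19: 1·19 19·1  f→[1+1]=2
q^20  k|20↦f(k): 20:1 10:1 5:1 4:1 2:1 1:1  a_20=6

3, 4, 6, 2, 6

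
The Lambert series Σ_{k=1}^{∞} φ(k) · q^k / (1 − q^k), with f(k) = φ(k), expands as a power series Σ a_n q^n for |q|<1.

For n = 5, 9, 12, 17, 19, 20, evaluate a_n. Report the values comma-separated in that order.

d|5:{1,5}  Σφ=1+4=5
q^9  k|9↦φ(k): 9:6 3:2 1:1  a_9=9
q^12  k|12↦φ(k): 12:4 6:2 4:2 3:2 2:1 1:1  a_12=12
q^17  k|17↦φ(k): 1:1 17:16  a_17=17
q^19  k|19↦φ(k): 19:18 1:1  a_19=19
d|20:{20,10,5,4,2,1}  Σφ=8+4+4+2+1+1=20

5, 9, 12, 17, 19, 20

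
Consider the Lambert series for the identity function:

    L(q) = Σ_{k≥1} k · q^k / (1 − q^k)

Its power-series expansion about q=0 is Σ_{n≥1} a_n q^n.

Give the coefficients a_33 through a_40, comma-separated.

q^33  k|33↦f(k): 1:1 3:3 11:11 33:33  a_33=48
q^34  k|34↦f(k): 1:1 2:2 17:17 34:34  a_34=54
n=35: 1·35 5·7 7·5 35·1  f→[1+5+7+35]=48
q^36  k|36↦f(k): 36:36 18:18 12:12 9:9 6:6 4:4 3:3 2:2 1:1  a_36=91
[q^37] f(37)=37,f(1)=1 ⇒ 38
[q^38] f(38)=38,f(19)=19,f(2)=2,f(1)=1 ⇒ 60
n=39: 39·1 13·3 3·13 1·39  f→[39+13+3+1]=56
n=40: 40·1 20·2 10·4 8·5 5·8 4·10 2·20 1·40  f→[40+20+10+8+5+4+2+1]=90

48, 54, 48, 91, 38, 60, 56, 90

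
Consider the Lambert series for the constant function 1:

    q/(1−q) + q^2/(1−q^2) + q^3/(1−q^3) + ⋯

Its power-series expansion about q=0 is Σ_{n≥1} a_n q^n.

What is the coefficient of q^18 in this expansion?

d|18:{18,9,6,3,2,1}  Σf=1+1+1+1+1+1=6

a_18 = 6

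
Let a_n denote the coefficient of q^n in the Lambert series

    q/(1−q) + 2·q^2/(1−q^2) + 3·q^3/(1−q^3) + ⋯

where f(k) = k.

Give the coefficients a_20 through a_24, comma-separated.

42, 32, 36, 24, 60

q^20  k|20↦f(k): 20:20 10:10 5:5 4:4 2:2 1:1  a_20=42
d|21:{21,7,3,1}  Σf=21+7+3+1=32
[q^22] f(1)=1,f(2)=2,f(11)=11,f(22)=22 ⇒ 36
d|23:{1,23}  Σf=1+23=24
[q^24] f(24)=24,f(12)=12,f(8)=8,f(6)=6,f(4)=4,f(3)=3,f(2)=2,f(1)=1 ⇒ 60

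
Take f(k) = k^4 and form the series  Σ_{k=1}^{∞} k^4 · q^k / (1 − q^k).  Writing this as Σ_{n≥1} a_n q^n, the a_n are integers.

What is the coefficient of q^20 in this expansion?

a_20 = 170898

n=20: 20·1 10·2 5·4 4·5 2·10 1·20  f→[160000+10000+625+256+16+1]=170898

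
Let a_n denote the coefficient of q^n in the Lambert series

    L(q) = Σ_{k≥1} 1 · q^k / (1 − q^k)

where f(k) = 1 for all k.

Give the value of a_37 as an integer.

[q^37] f(37)=1,f(1)=1 ⇒ 2

a_37 = 2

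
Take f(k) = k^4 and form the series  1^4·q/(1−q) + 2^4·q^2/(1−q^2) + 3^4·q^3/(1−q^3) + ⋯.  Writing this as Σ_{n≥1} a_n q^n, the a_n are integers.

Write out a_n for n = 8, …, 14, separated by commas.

d|8:{8,4,2,1}  Σf=4096+256+16+1=4369
q^9  k|9↦f(k): 1:1 3:81 9:6561  a_9=6643
d|10:{10,5,2,1}  Σf=10000+625+16+1=10642
q^11  k|11↦f(k): 11:14641 1:1  a_11=14642
q^12  k|12↦f(k): 1:1 2:16 3:81 4:256 6:1296 12:20736  a_12=22386
[q^13] f(13)=28561,f(1)=1 ⇒ 28562
q^14  k|14↦f(k): 1:1 2:16 7:2401 14:38416  a_14=40834

4369, 6643, 10642, 14642, 22386, 28562, 40834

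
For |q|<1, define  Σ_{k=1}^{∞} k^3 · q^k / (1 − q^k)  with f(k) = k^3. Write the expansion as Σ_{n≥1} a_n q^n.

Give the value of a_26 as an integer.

[q^26] f(1)=1,f(2)=8,f(13)=2197,f(26)=17576 ⇒ 19782

a_26 = 19782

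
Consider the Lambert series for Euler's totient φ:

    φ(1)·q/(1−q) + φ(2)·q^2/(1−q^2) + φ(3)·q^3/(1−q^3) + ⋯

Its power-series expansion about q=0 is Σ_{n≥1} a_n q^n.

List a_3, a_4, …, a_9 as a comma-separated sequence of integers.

q^3  k|3↦φ(k): 1:1 3:2  a_3=3
n=4: 1·4 2·2 4·1  φ→[1+1+2]=4
n=5: 1·5 5·1  φ→[1+4]=5
n=6: 6·1 3·2 2·3 1·6  φ→[2+2+1+1]=6
[q^7] φ(1)=1,φ(7)=6 ⇒ 7
q^8  k|8↦φ(k): 1:1 2:1 4:2 8:4  a_8=8
q^9  k|9↦φ(k): 1:1 3:2 9:6  a_9=9

3, 4, 5, 6, 7, 8, 9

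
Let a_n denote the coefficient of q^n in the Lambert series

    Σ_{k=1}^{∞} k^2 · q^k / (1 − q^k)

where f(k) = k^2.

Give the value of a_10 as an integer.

q^10  k|10↦f(k): 1:1 2:4 5:25 10:100  a_10=130

a_10 = 130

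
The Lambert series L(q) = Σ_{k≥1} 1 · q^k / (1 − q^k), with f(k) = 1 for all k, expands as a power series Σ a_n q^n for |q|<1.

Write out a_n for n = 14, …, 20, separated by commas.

4, 4, 5, 2, 6, 2, 6

d|14:{14,7,2,1}  Σf=1+1+1+1=4
[q^15] f(1)=1,f(3)=1,f(5)=1,f(15)=1 ⇒ 4
n=16: 1·16 2·8 4·4 8·2 16·1  f→[1+1+1+1+1]=5
n=17: 1·17 17·1  f→[1+1]=2
d|18:{1,2,3,6,9,18}  Σf=1+1+1+1+1+1=6
n=19: 1·19 19·1  f→[1+1]=2
[q^20] f(20)=1,f(10)=1,f(5)=1,f(4)=1,f(2)=1,f(1)=1 ⇒ 6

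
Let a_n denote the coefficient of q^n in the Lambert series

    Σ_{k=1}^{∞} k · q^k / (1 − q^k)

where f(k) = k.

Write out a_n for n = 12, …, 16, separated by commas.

d|12:{1,2,3,4,6,12}  Σf=1+2+3+4+6+12=28
n=13: 13·1 1·13  f→[13+1]=14
n=14: 14·1 7·2 2·7 1·14  f→[14+7+2+1]=24
q^15  k|15↦f(k): 1:1 3:3 5:5 15:15  a_15=24
q^16  k|16↦f(k): 1:1 2:2 4:4 8:8 16:16  a_16=31

28, 14, 24, 24, 31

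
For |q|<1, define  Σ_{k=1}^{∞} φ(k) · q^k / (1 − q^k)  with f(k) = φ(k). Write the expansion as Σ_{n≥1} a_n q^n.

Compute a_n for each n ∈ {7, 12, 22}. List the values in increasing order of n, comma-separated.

q^7  k|7↦φ(k): 7:6 1:1  a_7=7
q^12  k|12↦φ(k): 12:4 6:2 4:2 3:2 2:1 1:1  a_12=12
[q^22] φ(22)=10,φ(11)=10,φ(2)=1,φ(1)=1 ⇒ 22

7, 12, 22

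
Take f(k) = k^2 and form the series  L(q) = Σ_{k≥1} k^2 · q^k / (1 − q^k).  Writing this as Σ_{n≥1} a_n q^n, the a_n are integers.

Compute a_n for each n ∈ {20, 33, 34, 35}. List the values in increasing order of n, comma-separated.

546, 1220, 1450, 1300

d|20:{1,2,4,5,10,20}  Σf=1+4+16+25+100+400=546
n=33: 1·33 3·11 11·3 33·1  f→[1+9+121+1089]=1220
n=34: 34·1 17·2 2·17 1·34  f→[1156+289+4+1]=1450
[q^35] f(35)=1225,f(7)=49,f(5)=25,f(1)=1 ⇒ 1300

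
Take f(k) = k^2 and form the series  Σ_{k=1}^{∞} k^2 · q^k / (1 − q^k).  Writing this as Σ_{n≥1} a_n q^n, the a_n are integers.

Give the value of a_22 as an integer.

a_22 = 610

q^22  k|22↦f(k): 22:484 11:121 2:4 1:1  a_22=610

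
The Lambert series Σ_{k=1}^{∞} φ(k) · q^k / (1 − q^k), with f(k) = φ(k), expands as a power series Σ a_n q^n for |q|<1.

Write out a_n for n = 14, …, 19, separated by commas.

d|14:{14,7,2,1}  Σφ=6+6+1+1=14
d|15:{15,5,3,1}  Σφ=8+4+2+1=15
q^16  k|16↦φ(k): 1:1 2:1 4:2 8:4 16:8  a_16=16
n=17: 1·17 17·1  φ→[1+16]=17
[q^18] φ(1)=1,φ(2)=1,φ(3)=2,φ(6)=2,φ(9)=6,φ(18)=6 ⇒ 18
[q^19] φ(19)=18,φ(1)=1 ⇒ 19

14, 15, 16, 17, 18, 19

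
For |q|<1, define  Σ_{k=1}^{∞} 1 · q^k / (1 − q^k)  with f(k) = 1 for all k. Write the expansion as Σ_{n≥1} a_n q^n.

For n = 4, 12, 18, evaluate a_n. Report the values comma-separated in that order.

3, 6, 6

d|4:{1,2,4}  Σf=1+1+1=3
q^12  k|12↦f(k): 1:1 2:1 3:1 4:1 6:1 12:1  a_12=6
n=18: 1·18 2·9 3·6 6·3 9·2 18·1  f→[1+1+1+1+1+1]=6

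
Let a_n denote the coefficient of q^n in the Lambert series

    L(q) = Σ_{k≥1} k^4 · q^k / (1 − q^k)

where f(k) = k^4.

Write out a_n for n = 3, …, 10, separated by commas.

d|3:{1,3}  Σf=1+81=82
[q^4] f(1)=1,f(2)=16,f(4)=256 ⇒ 273
n=5: 5·1 1·5  f→[625+1]=626
n=6: 6·1 3·2 2·3 1·6  f→[1296+81+16+1]=1394
[q^7] f(7)=2401,f(1)=1 ⇒ 2402
d|8:{1,2,4,8}  Σf=1+16+256+4096=4369
n=9: 1·9 3·3 9·1  f→[1+81+6561]=6643
[q^10] f(10)=10000,f(5)=625,f(2)=16,f(1)=1 ⇒ 10642

82, 273, 626, 1394, 2402, 4369, 6643, 10642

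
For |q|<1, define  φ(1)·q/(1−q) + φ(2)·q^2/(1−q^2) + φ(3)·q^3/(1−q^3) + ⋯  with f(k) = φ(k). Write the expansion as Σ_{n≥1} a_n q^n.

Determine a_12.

[q^12] φ(12)=4,φ(6)=2,φ(4)=2,φ(3)=2,φ(2)=1,φ(1)=1 ⇒ 12

a_12 = 12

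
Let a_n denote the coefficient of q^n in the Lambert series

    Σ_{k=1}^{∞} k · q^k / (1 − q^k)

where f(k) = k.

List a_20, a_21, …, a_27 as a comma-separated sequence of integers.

q^20  k|20↦f(k): 20:20 10:10 5:5 4:4 2:2 1:1  a_20=42
d|21:{1,3,7,21}  Σf=1+3+7+21=32
d|22:{1,2,11,22}  Σf=1+2+11+22=36
[q^23] f(23)=23,f(1)=1 ⇒ 24
[q^24] f(24)=24,f(12)=12,f(8)=8,f(6)=6,f(4)=4,f(3)=3,f(2)=2,f(1)=1 ⇒ 60
d|25:{25,5,1}  Σf=25+5+1=31
n=26: 26·1 13·2 2·13 1·26  f→[26+13+2+1]=42
[q^27] f(27)=27,f(9)=9,f(3)=3,f(1)=1 ⇒ 40

42, 32, 36, 24, 60, 31, 42, 40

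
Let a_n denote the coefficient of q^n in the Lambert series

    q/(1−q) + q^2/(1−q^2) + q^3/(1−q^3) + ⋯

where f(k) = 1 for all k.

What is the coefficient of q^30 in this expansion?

n=30: 30·1 15·2 10·3 6·5 5·6 3·10 2·15 1·30  f→[1+1+1+1+1+1+1+1]=8

a_30 = 8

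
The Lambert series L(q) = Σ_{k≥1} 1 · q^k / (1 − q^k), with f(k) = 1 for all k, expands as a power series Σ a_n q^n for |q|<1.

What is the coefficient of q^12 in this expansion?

d|12:{1,2,3,4,6,12}  Σf=1+1+1+1+1+1=6

a_12 = 6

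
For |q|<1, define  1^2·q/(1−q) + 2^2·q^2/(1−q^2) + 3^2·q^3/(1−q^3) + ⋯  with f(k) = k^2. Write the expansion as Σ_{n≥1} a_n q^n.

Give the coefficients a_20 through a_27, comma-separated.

546, 500, 610, 530, 850, 651, 850, 820

q^20  k|20↦f(k): 1:1 2:4 4:16 5:25 10:100 20:400  a_20=546
d|21:{1,3,7,21}  Σf=1+9+49+441=500
n=22: 1·22 2·11 11·2 22·1  f→[1+4+121+484]=610
[q^23] f(1)=1,f(23)=529 ⇒ 530
n=24: 1·24 2·12 3·8 4·6 6·4 8·3 12·2 24·1  f→[1+4+9+16+36+64+144+576]=850
d|25:{25,5,1}  Σf=625+25+1=651
q^26  k|26↦f(k): 1:1 2:4 13:169 26:676  a_26=850
n=27: 27·1 9·3 3·9 1·27  f→[729+81+9+1]=820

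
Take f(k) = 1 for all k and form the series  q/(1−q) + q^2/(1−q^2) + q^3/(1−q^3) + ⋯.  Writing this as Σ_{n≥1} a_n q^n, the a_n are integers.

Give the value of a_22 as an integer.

n=22: 1·22 2·11 11·2 22·1  f→[1+1+1+1]=4

a_22 = 4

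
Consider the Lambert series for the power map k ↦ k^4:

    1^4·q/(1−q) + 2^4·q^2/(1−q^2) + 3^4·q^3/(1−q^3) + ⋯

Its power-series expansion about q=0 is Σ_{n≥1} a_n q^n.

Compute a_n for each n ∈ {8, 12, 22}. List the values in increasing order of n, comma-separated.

4369, 22386, 248914

[q^8] f(1)=1,f(2)=16,f(4)=256,f(8)=4096 ⇒ 4369
d|12:{12,6,4,3,2,1}  Σf=20736+1296+256+81+16+1=22386
d|22:{1,2,11,22}  Σf=1+16+14641+234256=248914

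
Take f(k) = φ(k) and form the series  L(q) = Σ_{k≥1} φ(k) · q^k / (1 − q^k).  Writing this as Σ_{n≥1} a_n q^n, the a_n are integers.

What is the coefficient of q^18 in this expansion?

q^18  k|18↦φ(k): 18:6 9:6 6:2 3:2 2:1 1:1  a_18=18

a_18 = 18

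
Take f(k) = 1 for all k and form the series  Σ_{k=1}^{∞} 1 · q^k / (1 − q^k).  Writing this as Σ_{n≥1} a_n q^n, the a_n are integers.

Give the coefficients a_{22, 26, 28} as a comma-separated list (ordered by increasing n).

d|22:{1,2,11,22}  Σf=1+1+1+1=4
n=26: 1·26 2·13 13·2 26·1  f→[1+1+1+1]=4
q^28  k|28↦f(k): 1:1 2:1 4:1 7:1 14:1 28:1  a_28=6

4, 4, 6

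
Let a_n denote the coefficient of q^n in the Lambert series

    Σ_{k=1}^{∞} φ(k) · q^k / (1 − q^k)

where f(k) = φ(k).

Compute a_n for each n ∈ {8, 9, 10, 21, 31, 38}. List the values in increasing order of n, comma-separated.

[q^8] φ(8)=4,φ(4)=2,φ(2)=1,φ(1)=1 ⇒ 8
[q^9] φ(1)=1,φ(3)=2,φ(9)=6 ⇒ 9
d|10:{10,5,2,1}  Σφ=4+4+1+1=10
[q^21] φ(21)=12,φ(7)=6,φ(3)=2,φ(1)=1 ⇒ 21
n=31: 1·31 31·1  φ→[1+30]=31
n=38: 38·1 19·2 2·19 1·38  φ→[18+18+1+1]=38

8, 9, 10, 21, 31, 38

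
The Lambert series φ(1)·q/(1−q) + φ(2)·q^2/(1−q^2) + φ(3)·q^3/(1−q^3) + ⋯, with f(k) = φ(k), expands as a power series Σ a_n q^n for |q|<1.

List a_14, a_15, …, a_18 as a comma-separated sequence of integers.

[q^14] φ(14)=6,φ(7)=6,φ(2)=1,φ(1)=1 ⇒ 14
q^15  k|15↦φ(k): 1:1 3:2 5:4 15:8  a_15=15
d|16:{1,2,4,8,16}  Σφ=1+1+2+4+8=16
n=17: 1·17 17·1  φ→[1+16]=17
[q^18] φ(18)=6,φ(9)=6,φ(6)=2,φ(3)=2,φ(2)=1,φ(1)=1 ⇒ 18

14, 15, 16, 17, 18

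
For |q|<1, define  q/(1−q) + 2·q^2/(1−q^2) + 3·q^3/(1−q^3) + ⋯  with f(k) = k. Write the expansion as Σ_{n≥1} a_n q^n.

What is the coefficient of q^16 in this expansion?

n=16: 1·16 2·8 4·4 8·2 16·1  f→[1+2+4+8+16]=31

a_16 = 31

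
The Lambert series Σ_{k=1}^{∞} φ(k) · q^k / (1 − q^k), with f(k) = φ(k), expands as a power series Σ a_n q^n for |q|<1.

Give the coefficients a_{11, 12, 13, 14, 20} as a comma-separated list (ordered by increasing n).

d|11:{11,1}  Σφ=10+1=11
n=12: 12·1 6·2 4·3 3·4 2·6 1·12  φ→[4+2+2+2+1+1]=12
d|13:{13,1}  Σφ=12+1=13
n=14: 14·1 7·2 2·7 1·14  φ→[6+6+1+1]=14
d|20:{1,2,4,5,10,20}  Σφ=1+1+2+4+4+8=20

11, 12, 13, 14, 20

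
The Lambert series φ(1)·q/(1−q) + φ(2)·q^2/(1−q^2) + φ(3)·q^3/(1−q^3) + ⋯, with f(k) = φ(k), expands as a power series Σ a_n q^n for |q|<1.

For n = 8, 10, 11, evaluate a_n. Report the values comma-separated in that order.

d|8:{8,4,2,1}  Σφ=4+2+1+1=8
n=10: 1·10 2·5 5·2 10·1  φ→[1+1+4+4]=10
n=11: 11·1 1·11  φ→[10+1]=11

8, 10, 11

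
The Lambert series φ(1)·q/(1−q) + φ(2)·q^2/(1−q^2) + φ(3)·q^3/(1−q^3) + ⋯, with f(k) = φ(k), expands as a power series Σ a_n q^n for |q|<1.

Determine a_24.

n=24: 1·24 2·12 3·8 4·6 6·4 8·3 12·2 24·1  φ→[1+1+2+2+2+4+4+8]=24

a_24 = 24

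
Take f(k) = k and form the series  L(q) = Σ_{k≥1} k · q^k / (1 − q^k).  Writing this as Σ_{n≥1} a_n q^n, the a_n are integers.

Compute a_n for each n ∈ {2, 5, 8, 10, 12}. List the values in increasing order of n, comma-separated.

d|2:{1,2}  Σf=1+2=3
n=5: 5·1 1·5  f→[5+1]=6
[q^8] f(8)=8,f(4)=4,f(2)=2,f(1)=1 ⇒ 15
q^10  k|10↦f(k): 10:10 5:5 2:2 1:1  a_10=18
d|12:{1,2,3,4,6,12}  Σf=1+2+3+4+6+12=28

3, 6, 15, 18, 28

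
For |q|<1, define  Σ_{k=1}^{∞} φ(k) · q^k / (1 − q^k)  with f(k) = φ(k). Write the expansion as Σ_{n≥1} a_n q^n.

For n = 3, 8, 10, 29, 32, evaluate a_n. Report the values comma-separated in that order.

n=3: 3·1 1·3  φ→[2+1]=3
d|8:{1,2,4,8}  Σφ=1+1+2+4=8
q^10  k|10↦φ(k): 1:1 2:1 5:4 10:4  a_10=10
n=29: 29·1 1·29  φ→[28+1]=29
n=32: 32·1 16·2 8·4 4·8 2·16 1·32  φ→[16+8+4+2+1+1]=32

3, 8, 10, 29, 32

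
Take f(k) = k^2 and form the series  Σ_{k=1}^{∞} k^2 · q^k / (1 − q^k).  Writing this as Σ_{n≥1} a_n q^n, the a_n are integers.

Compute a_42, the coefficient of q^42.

n=42: 42·1 21·2 14·3 7·6 6·7 3·14 2·21 1·42  f→[1764+441+196+49+36+9+4+1]=2500

a_42 = 2500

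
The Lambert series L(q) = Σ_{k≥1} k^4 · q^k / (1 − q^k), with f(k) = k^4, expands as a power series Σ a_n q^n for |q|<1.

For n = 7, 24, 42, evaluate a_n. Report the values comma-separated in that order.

[q^7] f(7)=2401,f(1)=1 ⇒ 2402
q^24  k|24↦f(k): 1:1 2:16 3:81 4:256 6:1296 8:4096 12:20736 24:331776  a_24=358258
n=42: 42·1 21·2 14·3 7·6 6·7 3·14 2·21 1·42  f→[3111696+194481+38416+2401+1296+81+16+1]=3348388

2402, 358258, 3348388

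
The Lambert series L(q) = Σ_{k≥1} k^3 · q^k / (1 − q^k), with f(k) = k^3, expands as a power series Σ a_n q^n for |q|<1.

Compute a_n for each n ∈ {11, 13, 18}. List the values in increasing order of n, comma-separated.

d|11:{11,1}  Σf=1331+1=1332
q^13  k|13↦f(k): 13:2197 1:1  a_13=2198
n=18: 1·18 2·9 3·6 6·3 9·2 18·1  f→[1+8+27+216+729+5832]=6813

1332, 2198, 6813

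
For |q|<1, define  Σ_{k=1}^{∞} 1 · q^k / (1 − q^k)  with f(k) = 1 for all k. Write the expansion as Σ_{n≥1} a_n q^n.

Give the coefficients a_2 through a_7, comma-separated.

[q^2] f(2)=1,f(1)=1 ⇒ 2
n=3: 3·1 1·3  f→[1+1]=2
q^4  k|4↦f(k): 1:1 2:1 4:1  a_4=3
q^5  k|5↦f(k): 5:1 1:1  a_5=2
n=6: 6·1 3·2 2·3 1·6  f→[1+1+1+1]=4
[q^7] f(7)=1,f(1)=1 ⇒ 2

2, 2, 3, 2, 4, 2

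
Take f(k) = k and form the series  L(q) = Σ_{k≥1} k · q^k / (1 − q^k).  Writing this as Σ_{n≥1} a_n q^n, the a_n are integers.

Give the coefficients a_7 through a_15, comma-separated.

q^7  k|7↦f(k): 7:7 1:1  a_7=8
[q^8] f(1)=1,f(2)=2,f(4)=4,f(8)=8 ⇒ 15
d|9:{9,3,1}  Σf=9+3+1=13
q^10  k|10↦f(k): 1:1 2:2 5:5 10:10  a_10=18
[q^11] f(1)=1,f(11)=11 ⇒ 12
n=12: 1·12 2·6 3·4 4·3 6·2 12·1  f→[1+2+3+4+6+12]=28
n=13: 13·1 1·13  f→[13+1]=14
n=14: 1·14 2·7 7·2 14·1  f→[1+2+7+14]=24
q^15  k|15↦f(k): 1:1 3:3 5:5 15:15  a_15=24

8, 15, 13, 18, 12, 28, 14, 24, 24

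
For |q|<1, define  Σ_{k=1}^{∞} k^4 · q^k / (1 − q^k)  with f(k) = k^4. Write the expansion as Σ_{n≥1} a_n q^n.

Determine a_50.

q^50  k|50↦f(k): 1:1 2:16 5:625 10:10000 25:390625 50:6250000  a_50=6651267

a_50 = 6651267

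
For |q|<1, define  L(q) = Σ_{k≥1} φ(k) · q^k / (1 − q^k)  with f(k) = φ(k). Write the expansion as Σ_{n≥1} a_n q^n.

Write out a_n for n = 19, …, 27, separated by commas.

n=19: 1·19 19·1  φ→[1+18]=19
d|20:{20,10,5,4,2,1}  Σφ=8+4+4+2+1+1=20
d|21:{21,7,3,1}  Σφ=12+6+2+1=21
d|22:{1,2,11,22}  Σφ=1+1+10+10=22
d|23:{1,23}  Σφ=1+22=23
n=24: 1·24 2·12 3·8 4·6 6·4 8·3 12·2 24·1  φ→[1+1+2+2+2+4+4+8]=24
d|25:{25,5,1}  Σφ=20+4+1=25
d|26:{1,2,13,26}  Σφ=1+1+12+12=26
d|27:{27,9,3,1}  Σφ=18+6+2+1=27

19, 20, 21, 22, 23, 24, 25, 26, 27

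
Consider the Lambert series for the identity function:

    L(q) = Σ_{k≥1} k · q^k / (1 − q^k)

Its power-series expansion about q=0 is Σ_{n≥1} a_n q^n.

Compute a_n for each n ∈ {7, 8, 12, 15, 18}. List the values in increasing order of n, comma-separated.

8, 15, 28, 24, 39

q^7  k|7↦f(k): 1:1 7:7  a_7=8
q^8  k|8↦f(k): 1:1 2:2 4:4 8:8  a_8=15
n=12: 1·12 2·6 3·4 4·3 6·2 12·1  f→[1+2+3+4+6+12]=28
n=15: 15·1 5·3 3·5 1·15  f→[15+5+3+1]=24
n=18: 1·18 2·9 3·6 6·3 9·2 18·1  f→[1+2+3+6+9+18]=39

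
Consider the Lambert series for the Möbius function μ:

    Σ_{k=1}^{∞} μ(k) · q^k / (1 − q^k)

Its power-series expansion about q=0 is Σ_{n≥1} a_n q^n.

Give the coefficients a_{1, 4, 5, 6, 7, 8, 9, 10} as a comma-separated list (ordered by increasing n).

1, 0, 0, 0, 0, 0, 0, 0

[q^1] μ(1)=1 ⇒ 1
[q^4] μ(1)=1,μ(2)=-1,μ(4)=0 ⇒ 0
d|5:{5,1}  Σμ=(-1)+1=0
[q^6] μ(1)=1,μ(2)=-1,μ(3)=-1,μ(6)=1 ⇒ 0
d|7:{7,1}  Σμ=(-1)+1=0
n=8: 8·1 4·2 2·4 1·8  μ→[0+0+(-1)+1]=0
n=9: 1·9 3·3 9·1  μ→[1+(-1)+0]=0
d|10:{1,2,5,10}  Σμ=1+(-1)+(-1)+1=0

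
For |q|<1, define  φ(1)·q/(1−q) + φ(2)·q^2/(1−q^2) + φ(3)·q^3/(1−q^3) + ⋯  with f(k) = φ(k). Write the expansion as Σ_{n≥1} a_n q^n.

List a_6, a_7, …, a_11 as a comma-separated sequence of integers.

n=6: 1·6 2·3 3·2 6·1  φ→[1+1+2+2]=6
[q^7] φ(7)=6,φ(1)=1 ⇒ 7
q^8  k|8↦φ(k): 8:4 4:2 2:1 1:1  a_8=8
[q^9] φ(1)=1,φ(3)=2,φ(9)=6 ⇒ 9
[q^10] φ(1)=1,φ(2)=1,φ(5)=4,φ(10)=4 ⇒ 10
q^11  k|11↦φ(k): 11:10 1:1  a_11=11

6, 7, 8, 9, 10, 11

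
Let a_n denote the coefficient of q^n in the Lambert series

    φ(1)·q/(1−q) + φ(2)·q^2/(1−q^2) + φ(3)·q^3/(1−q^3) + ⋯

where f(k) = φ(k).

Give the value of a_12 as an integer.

[q^12] φ(12)=4,φ(6)=2,φ(4)=2,φ(3)=2,φ(2)=1,φ(1)=1 ⇒ 12

a_12 = 12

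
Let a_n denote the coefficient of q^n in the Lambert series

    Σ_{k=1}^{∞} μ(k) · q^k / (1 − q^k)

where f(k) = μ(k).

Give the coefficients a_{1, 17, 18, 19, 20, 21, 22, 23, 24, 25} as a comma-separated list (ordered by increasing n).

1, 0, 0, 0, 0, 0, 0, 0, 0, 0

n=1: 1·1  μ→[1]=1
n=17: 17·1 1·17  μ→[(-1)+1]=0
q^18  k|18↦μ(k): 1:1 2:-1 3:-1 6:1 9:0 18:0  a_18=0
[q^19] μ(1)=1,μ(19)=-1 ⇒ 0
n=20: 20·1 10·2 5·4 4·5 2·10 1·20  μ→[0+1+(-1)+0+(-1)+1]=0
d|21:{21,7,3,1}  Σμ=1+(-1)+(-1)+1=0
n=22: 1·22 2·11 11·2 22·1  μ→[1+(-1)+(-1)+1]=0
n=23: 1·23 23·1  μ→[1+(-1)]=0
[q^24] μ(1)=1,μ(2)=-1,μ(3)=-1,μ(4)=0,μ(6)=1,μ(8)=0,μ(12)=0,μ(24)=0 ⇒ 0
n=25: 1·25 5·5 25·1  μ→[1+(-1)+0]=0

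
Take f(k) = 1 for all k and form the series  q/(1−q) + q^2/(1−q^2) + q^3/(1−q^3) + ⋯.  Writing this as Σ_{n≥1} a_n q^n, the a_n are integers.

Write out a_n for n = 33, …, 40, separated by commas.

4, 4, 4, 9, 2, 4, 4, 8

[q^33] f(1)=1,f(3)=1,f(11)=1,f(33)=1 ⇒ 4
d|34:{1,2,17,34}  Σf=1+1+1+1=4
d|35:{1,5,7,35}  Σf=1+1+1+1=4
d|36:{1,2,3,4,6,9,12,18,36}  Σf=1+1+1+1+1+1+1+1+1=9
[q^37] f(37)=1,f(1)=1 ⇒ 2
[q^38] f(38)=1,f(19)=1,f(2)=1,f(1)=1 ⇒ 4
[q^39] f(1)=1,f(3)=1,f(13)=1,f(39)=1 ⇒ 4
[q^40] f(40)=1,f(20)=1,f(10)=1,f(8)=1,f(5)=1,f(4)=1,f(2)=1,f(1)=1 ⇒ 8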